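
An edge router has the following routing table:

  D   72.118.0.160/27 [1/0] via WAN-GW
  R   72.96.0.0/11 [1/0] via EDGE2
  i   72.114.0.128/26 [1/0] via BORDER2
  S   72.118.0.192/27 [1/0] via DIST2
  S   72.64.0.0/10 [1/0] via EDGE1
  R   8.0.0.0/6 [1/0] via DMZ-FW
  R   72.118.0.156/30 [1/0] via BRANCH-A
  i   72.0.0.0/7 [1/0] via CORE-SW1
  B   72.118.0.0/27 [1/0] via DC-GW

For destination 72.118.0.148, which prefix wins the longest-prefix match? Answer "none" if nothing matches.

Entries matching 72.118.0.148:
  72.0.0.0/7 (72.0.0.0 - 73.255.255.255)
  72.64.0.0/10 (72.64.0.0 - 72.127.255.255)
  72.96.0.0/11 (72.96.0.0 - 72.127.255.255)
Most specific is 72.96.0.0/11.

72.96.0.0/11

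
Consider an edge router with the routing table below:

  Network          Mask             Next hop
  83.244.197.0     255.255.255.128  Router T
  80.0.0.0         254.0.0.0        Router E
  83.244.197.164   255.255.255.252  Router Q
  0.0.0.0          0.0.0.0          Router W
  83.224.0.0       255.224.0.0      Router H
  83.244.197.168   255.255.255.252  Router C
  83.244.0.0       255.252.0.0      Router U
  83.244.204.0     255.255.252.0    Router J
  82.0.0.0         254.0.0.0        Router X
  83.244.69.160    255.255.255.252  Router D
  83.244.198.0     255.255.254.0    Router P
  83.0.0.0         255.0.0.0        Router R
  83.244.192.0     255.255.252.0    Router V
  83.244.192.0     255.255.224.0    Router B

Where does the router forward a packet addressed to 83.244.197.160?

Routes whose prefix contains 83.244.197.160:
  0.0.0.0/0 (default, matches everything) -> Router W
  82.0.0.0/7 (82.0.0.0 - 83.255.255.255) -> Router X
  83.0.0.0/8 (83.0.0.0 - 83.255.255.255) -> Router R
  83.224.0.0/11 (83.224.0.0 - 83.255.255.255) -> Router H
  83.244.0.0/14 (83.244.0.0 - 83.247.255.255) -> Router U
  83.244.192.0/19 (83.244.192.0 - 83.244.223.255) -> Router B
More-specific entries that do NOT match:
  83.244.197.164/30 (83.244.197.164 - 83.244.197.167) does not contain 83.244.197.160
  83.244.197.168/30 (83.244.197.168 - 83.244.197.171) does not contain 83.244.197.160
  83.244.69.160/30 (83.244.69.160 - 83.244.69.163) does not contain 83.244.197.160
  83.244.197.0/25 (83.244.197.0 - 83.244.197.127) does not contain 83.244.197.160
  83.244.198.0/23 (83.244.198.0 - 83.244.199.255) does not contain 83.244.197.160
  83.244.204.0/22 (83.244.204.0 - 83.244.207.255) does not contain 83.244.197.160
  83.244.192.0/22 (83.244.192.0 - 83.244.195.255) does not contain 83.244.197.160
Longest matching prefix is /19 -> next hop Router B.

Router B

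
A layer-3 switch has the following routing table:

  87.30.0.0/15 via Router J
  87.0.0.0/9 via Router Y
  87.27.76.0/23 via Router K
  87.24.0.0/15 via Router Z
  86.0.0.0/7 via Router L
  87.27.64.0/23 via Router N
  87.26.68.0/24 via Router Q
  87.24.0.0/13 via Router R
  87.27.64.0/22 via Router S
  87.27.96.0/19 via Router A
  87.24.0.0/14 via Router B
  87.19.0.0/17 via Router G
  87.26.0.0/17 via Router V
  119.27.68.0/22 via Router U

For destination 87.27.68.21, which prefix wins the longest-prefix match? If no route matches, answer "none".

87.24.0.0/14

Entries matching 87.27.68.21:
  86.0.0.0/7 (86.0.0.0 - 87.255.255.255)
  87.0.0.0/9 (87.0.0.0 - 87.127.255.255)
  87.24.0.0/13 (87.24.0.0 - 87.31.255.255)
  87.24.0.0/14 (87.24.0.0 - 87.27.255.255)
Most specific is 87.24.0.0/14.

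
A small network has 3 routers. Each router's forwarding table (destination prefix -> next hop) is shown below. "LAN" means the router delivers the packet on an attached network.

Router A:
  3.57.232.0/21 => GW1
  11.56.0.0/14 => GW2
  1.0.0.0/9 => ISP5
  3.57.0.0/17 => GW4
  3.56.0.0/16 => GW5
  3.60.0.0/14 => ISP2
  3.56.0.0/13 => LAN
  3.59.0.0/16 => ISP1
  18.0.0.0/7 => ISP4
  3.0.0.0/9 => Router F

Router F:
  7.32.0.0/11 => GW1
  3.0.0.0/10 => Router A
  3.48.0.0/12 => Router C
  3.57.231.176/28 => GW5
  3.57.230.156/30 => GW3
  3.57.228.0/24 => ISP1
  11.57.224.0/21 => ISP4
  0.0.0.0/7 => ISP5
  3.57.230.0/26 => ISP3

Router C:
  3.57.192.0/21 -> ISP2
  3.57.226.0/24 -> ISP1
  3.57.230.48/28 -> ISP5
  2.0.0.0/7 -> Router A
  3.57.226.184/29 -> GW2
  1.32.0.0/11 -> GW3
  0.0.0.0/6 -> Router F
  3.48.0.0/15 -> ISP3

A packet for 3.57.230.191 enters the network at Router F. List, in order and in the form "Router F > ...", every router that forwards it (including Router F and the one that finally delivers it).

At Router F: longest match for 3.57.230.191 is 3.48.0.0/12 -> Router C
At Router C: longest match for 3.57.230.191 is 2.0.0.0/7 -> Router A
At Router A: longest match for 3.57.230.191 is 3.56.0.0/13 -> LAN

Router F > Router C > Router A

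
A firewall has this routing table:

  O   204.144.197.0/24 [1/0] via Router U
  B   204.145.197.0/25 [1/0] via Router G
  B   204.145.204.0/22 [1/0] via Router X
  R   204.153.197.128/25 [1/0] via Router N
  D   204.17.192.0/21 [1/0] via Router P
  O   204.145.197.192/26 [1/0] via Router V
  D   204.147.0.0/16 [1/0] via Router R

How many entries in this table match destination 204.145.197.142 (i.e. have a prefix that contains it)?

No listed prefix contains 204.145.197.142.
Total matching entries: 0.

0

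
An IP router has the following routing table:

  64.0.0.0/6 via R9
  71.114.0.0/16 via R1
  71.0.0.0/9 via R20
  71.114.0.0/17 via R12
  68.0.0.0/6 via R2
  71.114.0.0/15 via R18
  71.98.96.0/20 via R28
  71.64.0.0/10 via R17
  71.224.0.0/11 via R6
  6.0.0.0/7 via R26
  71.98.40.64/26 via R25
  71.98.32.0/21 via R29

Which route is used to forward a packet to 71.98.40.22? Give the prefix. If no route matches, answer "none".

Entries matching 71.98.40.22:
  68.0.0.0/6 (68.0.0.0 - 71.255.255.255)
  71.0.0.0/9 (71.0.0.0 - 71.127.255.255)
  71.64.0.0/10 (71.64.0.0 - 71.127.255.255)
Most specific is 71.64.0.0/10.

71.64.0.0/10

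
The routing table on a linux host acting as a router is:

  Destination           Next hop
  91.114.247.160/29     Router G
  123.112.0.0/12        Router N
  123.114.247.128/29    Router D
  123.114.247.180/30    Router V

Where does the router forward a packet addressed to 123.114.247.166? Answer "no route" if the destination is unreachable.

Router N

Routes whose prefix contains 123.114.247.166:
  123.112.0.0/12 (123.112.0.0 - 123.127.255.255) -> Router N
More-specific entries that do NOT match:
  123.114.247.180/30 (123.114.247.180 - 123.114.247.183) does not contain 123.114.247.166
  91.114.247.160/29 (91.114.247.160 - 91.114.247.167) does not contain 123.114.247.166
  123.114.247.128/29 (123.114.247.128 - 123.114.247.135) does not contain 123.114.247.166
Longest matching prefix is /12 -> next hop Router N.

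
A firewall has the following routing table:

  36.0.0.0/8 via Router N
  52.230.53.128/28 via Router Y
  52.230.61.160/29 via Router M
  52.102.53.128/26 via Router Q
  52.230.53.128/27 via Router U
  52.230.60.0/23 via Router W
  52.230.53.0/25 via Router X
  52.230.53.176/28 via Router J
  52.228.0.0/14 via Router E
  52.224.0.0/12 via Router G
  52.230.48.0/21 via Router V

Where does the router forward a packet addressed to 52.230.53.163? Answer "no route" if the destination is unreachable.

Router V

Routes whose prefix contains 52.230.53.163:
  52.224.0.0/12 (52.224.0.0 - 52.239.255.255) -> Router G
  52.228.0.0/14 (52.228.0.0 - 52.231.255.255) -> Router E
  52.230.48.0/21 (52.230.48.0 - 52.230.55.255) -> Router V
More-specific entries that do NOT match:
  52.230.61.160/29 (52.230.61.160 - 52.230.61.167) does not contain 52.230.53.163
  52.230.53.128/28 (52.230.53.128 - 52.230.53.143) does not contain 52.230.53.163
  52.230.53.176/28 (52.230.53.176 - 52.230.53.191) does not contain 52.230.53.163
  52.230.53.128/27 (52.230.53.128 - 52.230.53.159) does not contain 52.230.53.163
  52.102.53.128/26 (52.102.53.128 - 52.102.53.191) does not contain 52.230.53.163
  52.230.53.0/25 (52.230.53.0 - 52.230.53.127) does not contain 52.230.53.163
  52.230.60.0/23 (52.230.60.0 - 52.230.61.255) does not contain 52.230.53.163
Longest matching prefix is /21 -> next hop Router V.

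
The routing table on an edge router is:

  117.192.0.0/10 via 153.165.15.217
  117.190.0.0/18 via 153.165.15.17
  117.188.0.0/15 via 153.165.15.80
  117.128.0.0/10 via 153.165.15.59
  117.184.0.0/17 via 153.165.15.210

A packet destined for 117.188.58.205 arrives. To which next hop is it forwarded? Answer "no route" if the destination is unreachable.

153.165.15.80

Routes whose prefix contains 117.188.58.205:
  117.128.0.0/10 (117.128.0.0 - 117.191.255.255) -> 153.165.15.59
  117.188.0.0/15 (117.188.0.0 - 117.189.255.255) -> 153.165.15.80
More-specific entries that do NOT match:
  117.190.0.0/18 (117.190.0.0 - 117.190.63.255) does not contain 117.188.58.205
  117.184.0.0/17 (117.184.0.0 - 117.184.127.255) does not contain 117.188.58.205
Longest matching prefix is /15 -> next hop 153.165.15.80.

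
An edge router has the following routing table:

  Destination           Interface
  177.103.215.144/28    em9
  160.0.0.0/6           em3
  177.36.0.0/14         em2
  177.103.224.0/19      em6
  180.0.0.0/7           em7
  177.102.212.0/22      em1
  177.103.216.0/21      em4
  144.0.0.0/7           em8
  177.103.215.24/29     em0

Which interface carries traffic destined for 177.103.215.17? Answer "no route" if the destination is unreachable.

no route

No entry's prefix contains 177.103.215.17; there is no default route.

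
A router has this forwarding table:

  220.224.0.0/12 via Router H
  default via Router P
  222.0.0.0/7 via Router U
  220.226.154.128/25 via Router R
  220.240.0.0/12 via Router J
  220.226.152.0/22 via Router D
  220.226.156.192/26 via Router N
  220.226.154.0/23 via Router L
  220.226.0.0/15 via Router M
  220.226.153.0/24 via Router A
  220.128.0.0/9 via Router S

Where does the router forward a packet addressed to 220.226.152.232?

Router D

Routes whose prefix contains 220.226.152.232:
  0.0.0.0/0 (default, matches everything) -> Router P
  220.128.0.0/9 (220.128.0.0 - 220.255.255.255) -> Router S
  220.224.0.0/12 (220.224.0.0 - 220.239.255.255) -> Router H
  220.226.0.0/15 (220.226.0.0 - 220.227.255.255) -> Router M
  220.226.152.0/22 (220.226.152.0 - 220.226.155.255) -> Router D
More-specific entries that do NOT match:
  220.226.156.192/26 (220.226.156.192 - 220.226.156.255) does not contain 220.226.152.232
  220.226.154.128/25 (220.226.154.128 - 220.226.154.255) does not contain 220.226.152.232
  220.226.153.0/24 (220.226.153.0 - 220.226.153.255) does not contain 220.226.152.232
  220.226.154.0/23 (220.226.154.0 - 220.226.155.255) does not contain 220.226.152.232
Longest matching prefix is /22 -> next hop Router D.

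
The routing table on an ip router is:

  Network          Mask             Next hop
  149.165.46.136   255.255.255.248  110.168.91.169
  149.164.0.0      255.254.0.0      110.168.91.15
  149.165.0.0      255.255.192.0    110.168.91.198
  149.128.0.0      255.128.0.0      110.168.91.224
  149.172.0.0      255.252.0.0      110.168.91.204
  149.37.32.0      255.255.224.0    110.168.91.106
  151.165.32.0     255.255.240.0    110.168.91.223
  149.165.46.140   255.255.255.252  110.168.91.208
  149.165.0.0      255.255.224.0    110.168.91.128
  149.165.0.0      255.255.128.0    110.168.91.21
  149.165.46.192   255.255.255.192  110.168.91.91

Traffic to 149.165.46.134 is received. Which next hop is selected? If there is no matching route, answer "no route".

110.168.91.198

Routes whose prefix contains 149.165.46.134:
  149.128.0.0/9 (149.128.0.0 - 149.255.255.255) -> 110.168.91.224
  149.164.0.0/15 (149.164.0.0 - 149.165.255.255) -> 110.168.91.15
  149.165.0.0/17 (149.165.0.0 - 149.165.127.255) -> 110.168.91.21
  149.165.0.0/18 (149.165.0.0 - 149.165.63.255) -> 110.168.91.198
More-specific entries that do NOT match:
  149.165.46.140/30 (149.165.46.140 - 149.165.46.143) does not contain 149.165.46.134
  149.165.46.136/29 (149.165.46.136 - 149.165.46.143) does not contain 149.165.46.134
  149.165.46.192/26 (149.165.46.192 - 149.165.46.255) does not contain 149.165.46.134
  151.165.32.0/20 (151.165.32.0 - 151.165.47.255) does not contain 149.165.46.134
  149.37.32.0/19 (149.37.32.0 - 149.37.63.255) does not contain 149.165.46.134
  149.165.0.0/19 (149.165.0.0 - 149.165.31.255) does not contain 149.165.46.134
Longest matching prefix is /18 -> next hop 110.168.91.198.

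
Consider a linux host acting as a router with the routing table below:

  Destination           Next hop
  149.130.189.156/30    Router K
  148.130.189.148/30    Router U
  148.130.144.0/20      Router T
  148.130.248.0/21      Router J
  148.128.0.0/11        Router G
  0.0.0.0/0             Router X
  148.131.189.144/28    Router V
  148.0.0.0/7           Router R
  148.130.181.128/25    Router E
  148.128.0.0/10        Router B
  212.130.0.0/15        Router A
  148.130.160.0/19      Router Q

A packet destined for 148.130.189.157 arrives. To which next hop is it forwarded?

Routes whose prefix contains 148.130.189.157:
  0.0.0.0/0 (default, matches everything) -> Router X
  148.0.0.0/7 (148.0.0.0 - 149.255.255.255) -> Router R
  148.128.0.0/10 (148.128.0.0 - 148.191.255.255) -> Router B
  148.128.0.0/11 (148.128.0.0 - 148.159.255.255) -> Router G
  148.130.160.0/19 (148.130.160.0 - 148.130.191.255) -> Router Q
More-specific entries that do NOT match:
  149.130.189.156/30 (149.130.189.156 - 149.130.189.159) does not contain 148.130.189.157
  148.130.189.148/30 (148.130.189.148 - 148.130.189.151) does not contain 148.130.189.157
  148.131.189.144/28 (148.131.189.144 - 148.131.189.159) does not contain 148.130.189.157
  148.130.181.128/25 (148.130.181.128 - 148.130.181.255) does not contain 148.130.189.157
  148.130.248.0/21 (148.130.248.0 - 148.130.255.255) does not contain 148.130.189.157
  148.130.144.0/20 (148.130.144.0 - 148.130.159.255) does not contain 148.130.189.157
Longest matching prefix is /19 -> next hop Router Q.

Router Q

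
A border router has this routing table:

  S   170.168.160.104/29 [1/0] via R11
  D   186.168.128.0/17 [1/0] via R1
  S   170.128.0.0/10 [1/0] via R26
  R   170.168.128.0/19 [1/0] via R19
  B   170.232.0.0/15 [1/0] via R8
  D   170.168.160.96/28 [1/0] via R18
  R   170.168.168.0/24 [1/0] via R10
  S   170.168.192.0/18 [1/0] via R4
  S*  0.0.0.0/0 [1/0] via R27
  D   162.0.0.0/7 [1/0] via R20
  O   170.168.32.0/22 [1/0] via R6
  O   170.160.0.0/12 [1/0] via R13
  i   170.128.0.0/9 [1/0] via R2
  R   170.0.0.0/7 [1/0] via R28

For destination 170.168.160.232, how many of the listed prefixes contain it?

Prefixes containing 170.168.160.232:
  0.0.0.0/0 (default, matches everything)
  170.0.0.0/7 (170.0.0.0 - 171.255.255.255)
  170.128.0.0/9 (170.128.0.0 - 170.255.255.255)
  170.128.0.0/10 (170.128.0.0 - 170.191.255.255)
  170.160.0.0/12 (170.160.0.0 - 170.175.255.255)
Total matching entries: 5.

5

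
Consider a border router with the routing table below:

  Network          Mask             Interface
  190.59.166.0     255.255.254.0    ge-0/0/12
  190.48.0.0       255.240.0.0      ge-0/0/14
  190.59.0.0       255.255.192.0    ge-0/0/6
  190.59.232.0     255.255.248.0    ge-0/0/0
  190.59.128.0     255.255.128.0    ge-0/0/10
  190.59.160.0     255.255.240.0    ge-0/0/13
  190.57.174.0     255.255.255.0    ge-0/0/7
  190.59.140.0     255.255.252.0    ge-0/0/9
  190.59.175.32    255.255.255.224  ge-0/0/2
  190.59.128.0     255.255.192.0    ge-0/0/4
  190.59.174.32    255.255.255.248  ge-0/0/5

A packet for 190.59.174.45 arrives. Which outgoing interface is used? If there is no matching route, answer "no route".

ge-0/0/13

Routes whose prefix contains 190.59.174.45:
  190.48.0.0/12 (190.48.0.0 - 190.63.255.255) -> ge-0/0/14
  190.59.128.0/17 (190.59.128.0 - 190.59.255.255) -> ge-0/0/10
  190.59.128.0/18 (190.59.128.0 - 190.59.191.255) -> ge-0/0/4
  190.59.160.0/20 (190.59.160.0 - 190.59.175.255) -> ge-0/0/13
More-specific entries that do NOT match:
  190.59.174.32/29 (190.59.174.32 - 190.59.174.39) does not contain 190.59.174.45
  190.59.175.32/27 (190.59.175.32 - 190.59.175.63) does not contain 190.59.174.45
  190.57.174.0/24 (190.57.174.0 - 190.57.174.255) does not contain 190.59.174.45
  190.59.166.0/23 (190.59.166.0 - 190.59.167.255) does not contain 190.59.174.45
  190.59.140.0/22 (190.59.140.0 - 190.59.143.255) does not contain 190.59.174.45
  190.59.232.0/21 (190.59.232.0 - 190.59.239.255) does not contain 190.59.174.45
Longest matching prefix is /20 -> interface ge-0/0/13.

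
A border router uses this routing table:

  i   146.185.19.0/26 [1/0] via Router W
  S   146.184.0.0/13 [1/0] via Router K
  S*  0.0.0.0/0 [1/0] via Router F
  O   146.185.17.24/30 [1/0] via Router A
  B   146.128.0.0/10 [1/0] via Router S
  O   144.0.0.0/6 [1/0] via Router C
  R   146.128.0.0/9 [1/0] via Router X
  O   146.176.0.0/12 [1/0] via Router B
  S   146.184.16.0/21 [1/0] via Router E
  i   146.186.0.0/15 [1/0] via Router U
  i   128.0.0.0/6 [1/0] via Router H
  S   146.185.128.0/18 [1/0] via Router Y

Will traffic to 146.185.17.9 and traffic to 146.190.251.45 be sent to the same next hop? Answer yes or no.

yes

146.185.17.9: longest match 146.184.0.0/13 -> Router K
146.190.251.45: longest match 146.184.0.0/13 -> Router K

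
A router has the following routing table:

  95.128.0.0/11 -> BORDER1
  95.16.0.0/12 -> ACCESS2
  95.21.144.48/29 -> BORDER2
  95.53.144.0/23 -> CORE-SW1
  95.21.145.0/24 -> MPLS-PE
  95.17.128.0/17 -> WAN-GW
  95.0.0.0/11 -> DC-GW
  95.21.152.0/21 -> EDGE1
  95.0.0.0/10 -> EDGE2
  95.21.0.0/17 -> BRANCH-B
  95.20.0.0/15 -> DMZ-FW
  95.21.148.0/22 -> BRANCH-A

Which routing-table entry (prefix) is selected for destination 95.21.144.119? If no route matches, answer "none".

95.20.0.0/15

Entries matching 95.21.144.119:
  95.0.0.0/10 (95.0.0.0 - 95.63.255.255)
  95.0.0.0/11 (95.0.0.0 - 95.31.255.255)
  95.16.0.0/12 (95.16.0.0 - 95.31.255.255)
  95.20.0.0/15 (95.20.0.0 - 95.21.255.255)
Most specific is 95.20.0.0/15.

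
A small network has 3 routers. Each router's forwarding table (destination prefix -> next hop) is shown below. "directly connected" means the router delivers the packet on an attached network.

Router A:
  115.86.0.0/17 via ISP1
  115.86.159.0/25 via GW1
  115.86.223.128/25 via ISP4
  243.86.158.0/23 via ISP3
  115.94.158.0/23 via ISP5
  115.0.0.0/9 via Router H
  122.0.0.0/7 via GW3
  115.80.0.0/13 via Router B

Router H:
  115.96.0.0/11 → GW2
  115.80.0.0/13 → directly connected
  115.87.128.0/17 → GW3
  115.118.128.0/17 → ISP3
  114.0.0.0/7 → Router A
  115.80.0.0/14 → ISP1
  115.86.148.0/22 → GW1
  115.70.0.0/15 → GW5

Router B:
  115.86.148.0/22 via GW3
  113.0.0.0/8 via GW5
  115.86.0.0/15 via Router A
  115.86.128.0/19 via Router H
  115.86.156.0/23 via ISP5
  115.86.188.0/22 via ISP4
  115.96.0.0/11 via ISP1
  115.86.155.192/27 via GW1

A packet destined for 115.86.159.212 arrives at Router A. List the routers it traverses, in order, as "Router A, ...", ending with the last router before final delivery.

Router A, Router B, Router H

At Router A: longest match for 115.86.159.212 is 115.80.0.0/13 -> Router B
At Router B: longest match for 115.86.159.212 is 115.86.128.0/19 -> Router H
At Router H: longest match for 115.86.159.212 is 115.80.0.0/13 -> directly connected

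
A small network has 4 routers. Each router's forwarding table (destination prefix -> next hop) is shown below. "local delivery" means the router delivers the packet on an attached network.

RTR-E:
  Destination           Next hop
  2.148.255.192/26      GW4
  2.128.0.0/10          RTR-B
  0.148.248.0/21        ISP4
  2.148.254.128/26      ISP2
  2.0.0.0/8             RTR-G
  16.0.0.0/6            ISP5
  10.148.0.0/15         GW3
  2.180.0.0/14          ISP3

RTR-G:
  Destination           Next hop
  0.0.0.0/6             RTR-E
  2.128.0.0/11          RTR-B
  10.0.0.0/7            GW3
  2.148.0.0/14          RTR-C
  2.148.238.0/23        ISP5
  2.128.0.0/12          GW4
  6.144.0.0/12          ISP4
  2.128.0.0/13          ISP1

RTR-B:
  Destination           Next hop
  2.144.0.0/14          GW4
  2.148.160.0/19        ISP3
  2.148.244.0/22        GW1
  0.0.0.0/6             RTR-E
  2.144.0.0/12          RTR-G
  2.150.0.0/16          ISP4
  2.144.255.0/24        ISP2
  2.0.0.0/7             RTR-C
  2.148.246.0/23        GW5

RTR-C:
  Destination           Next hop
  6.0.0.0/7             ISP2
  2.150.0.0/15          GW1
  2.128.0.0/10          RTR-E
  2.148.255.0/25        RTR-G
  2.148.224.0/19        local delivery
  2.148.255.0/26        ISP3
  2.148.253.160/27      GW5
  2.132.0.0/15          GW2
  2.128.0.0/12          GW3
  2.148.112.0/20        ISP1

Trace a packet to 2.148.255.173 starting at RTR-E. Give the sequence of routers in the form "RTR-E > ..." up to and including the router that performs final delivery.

RTR-E > RTR-B > RTR-G > RTR-C

At RTR-E: longest match for 2.148.255.173 is 2.128.0.0/10 -> RTR-B
At RTR-B: longest match for 2.148.255.173 is 2.144.0.0/12 -> RTR-G
At RTR-G: longest match for 2.148.255.173 is 2.148.0.0/14 -> RTR-C
At RTR-C: longest match for 2.148.255.173 is 2.148.224.0/19 -> local delivery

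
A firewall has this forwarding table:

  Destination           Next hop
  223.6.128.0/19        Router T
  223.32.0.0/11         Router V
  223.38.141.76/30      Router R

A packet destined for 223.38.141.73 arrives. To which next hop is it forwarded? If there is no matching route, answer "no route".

Routes whose prefix contains 223.38.141.73:
  223.32.0.0/11 (223.32.0.0 - 223.63.255.255) -> Router V
More-specific entries that do NOT match:
  223.38.141.76/30 (223.38.141.76 - 223.38.141.79) does not contain 223.38.141.73
  223.6.128.0/19 (223.6.128.0 - 223.6.159.255) does not contain 223.38.141.73
Longest matching prefix is /11 -> next hop Router V.

Router V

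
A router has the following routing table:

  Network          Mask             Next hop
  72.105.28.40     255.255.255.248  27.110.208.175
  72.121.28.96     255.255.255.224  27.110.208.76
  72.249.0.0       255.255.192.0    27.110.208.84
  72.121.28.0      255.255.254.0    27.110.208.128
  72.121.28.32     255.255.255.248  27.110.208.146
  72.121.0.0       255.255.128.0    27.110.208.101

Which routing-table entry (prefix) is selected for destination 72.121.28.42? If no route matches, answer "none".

72.121.28.0/23

Entries matching 72.121.28.42:
  72.121.0.0/17 (72.121.0.0 - 72.121.127.255)
  72.121.28.0/23 (72.121.28.0 - 72.121.29.255)
Most specific is 72.121.28.0/23.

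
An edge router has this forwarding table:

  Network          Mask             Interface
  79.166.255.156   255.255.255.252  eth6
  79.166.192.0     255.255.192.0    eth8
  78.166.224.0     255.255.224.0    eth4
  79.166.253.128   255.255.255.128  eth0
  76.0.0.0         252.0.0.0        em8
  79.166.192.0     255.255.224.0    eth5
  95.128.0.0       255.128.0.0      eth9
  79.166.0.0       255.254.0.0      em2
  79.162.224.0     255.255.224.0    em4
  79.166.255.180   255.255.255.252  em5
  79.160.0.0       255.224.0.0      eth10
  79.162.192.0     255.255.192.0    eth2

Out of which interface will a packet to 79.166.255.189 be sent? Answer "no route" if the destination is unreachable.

Routes whose prefix contains 79.166.255.189:
  76.0.0.0/6 (76.0.0.0 - 79.255.255.255) -> em8
  79.160.0.0/11 (79.160.0.0 - 79.191.255.255) -> eth10
  79.166.0.0/15 (79.166.0.0 - 79.167.255.255) -> em2
  79.166.192.0/18 (79.166.192.0 - 79.166.255.255) -> eth8
More-specific entries that do NOT match:
  79.166.255.156/30 (79.166.255.156 - 79.166.255.159) does not contain 79.166.255.189
  79.166.255.180/30 (79.166.255.180 - 79.166.255.183) does not contain 79.166.255.189
  79.166.253.128/25 (79.166.253.128 - 79.166.253.255) does not contain 79.166.255.189
  78.166.224.0/19 (78.166.224.0 - 78.166.255.255) does not contain 79.166.255.189
  79.166.192.0/19 (79.166.192.0 - 79.166.223.255) does not contain 79.166.255.189
  79.162.224.0/19 (79.162.224.0 - 79.162.255.255) does not contain 79.166.255.189
Longest matching prefix is /18 -> interface eth8.

eth8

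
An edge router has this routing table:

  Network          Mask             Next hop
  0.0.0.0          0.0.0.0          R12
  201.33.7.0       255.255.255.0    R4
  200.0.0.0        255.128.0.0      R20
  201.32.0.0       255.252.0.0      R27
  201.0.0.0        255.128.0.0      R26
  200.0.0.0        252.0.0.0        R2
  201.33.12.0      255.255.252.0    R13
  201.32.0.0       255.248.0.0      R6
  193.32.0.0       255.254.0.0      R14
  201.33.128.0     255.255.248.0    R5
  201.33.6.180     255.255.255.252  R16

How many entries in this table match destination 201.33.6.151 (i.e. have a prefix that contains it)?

Prefixes containing 201.33.6.151:
  0.0.0.0/0 (default, matches everything)
  200.0.0.0/6 (200.0.0.0 - 203.255.255.255)
  201.0.0.0/9 (201.0.0.0 - 201.127.255.255)
  201.32.0.0/13 (201.32.0.0 - 201.39.255.255)
  201.32.0.0/14 (201.32.0.0 - 201.35.255.255)
Total matching entries: 5.

5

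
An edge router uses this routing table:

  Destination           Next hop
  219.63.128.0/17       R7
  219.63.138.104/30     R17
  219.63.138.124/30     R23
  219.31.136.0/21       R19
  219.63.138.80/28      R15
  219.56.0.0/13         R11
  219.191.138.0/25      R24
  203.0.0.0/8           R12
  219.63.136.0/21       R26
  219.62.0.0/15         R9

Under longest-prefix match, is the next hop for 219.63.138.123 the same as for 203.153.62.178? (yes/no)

219.63.138.123: longest match 219.63.136.0/21 -> R26
203.153.62.178: longest match 203.0.0.0/8 -> R12

no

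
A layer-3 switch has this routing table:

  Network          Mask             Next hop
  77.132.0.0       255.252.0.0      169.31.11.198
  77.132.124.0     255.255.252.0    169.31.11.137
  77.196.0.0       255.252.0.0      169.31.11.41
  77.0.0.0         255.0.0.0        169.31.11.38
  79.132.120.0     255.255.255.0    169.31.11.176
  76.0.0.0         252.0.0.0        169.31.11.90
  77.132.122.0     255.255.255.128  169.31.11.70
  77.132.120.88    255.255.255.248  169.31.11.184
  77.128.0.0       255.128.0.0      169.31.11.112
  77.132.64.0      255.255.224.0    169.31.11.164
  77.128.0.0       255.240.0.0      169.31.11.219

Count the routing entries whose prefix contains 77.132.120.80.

Prefixes containing 77.132.120.80:
  76.0.0.0/6 (76.0.0.0 - 79.255.255.255)
  77.0.0.0/8 (77.0.0.0 - 77.255.255.255)
  77.128.0.0/9 (77.128.0.0 - 77.255.255.255)
  77.128.0.0/12 (77.128.0.0 - 77.143.255.255)
  77.132.0.0/14 (77.132.0.0 - 77.135.255.255)
Total matching entries: 5.

5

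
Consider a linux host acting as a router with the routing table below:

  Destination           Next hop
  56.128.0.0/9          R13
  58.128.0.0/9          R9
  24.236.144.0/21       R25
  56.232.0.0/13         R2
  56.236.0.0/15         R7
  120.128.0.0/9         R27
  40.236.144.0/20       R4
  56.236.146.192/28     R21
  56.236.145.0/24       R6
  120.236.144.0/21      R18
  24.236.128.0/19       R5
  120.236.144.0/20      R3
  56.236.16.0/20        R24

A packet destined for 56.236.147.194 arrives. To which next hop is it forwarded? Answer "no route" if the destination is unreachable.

Routes whose prefix contains 56.236.147.194:
  56.128.0.0/9 (56.128.0.0 - 56.255.255.255) -> R13
  56.232.0.0/13 (56.232.0.0 - 56.239.255.255) -> R2
  56.236.0.0/15 (56.236.0.0 - 56.237.255.255) -> R7
More-specific entries that do NOT match:
  56.236.146.192/28 (56.236.146.192 - 56.236.146.207) does not contain 56.236.147.194
  56.236.145.0/24 (56.236.145.0 - 56.236.145.255) does not contain 56.236.147.194
  24.236.144.0/21 (24.236.144.0 - 24.236.151.255) does not contain 56.236.147.194
  120.236.144.0/21 (120.236.144.0 - 120.236.151.255) does not contain 56.236.147.194
  40.236.144.0/20 (40.236.144.0 - 40.236.159.255) does not contain 56.236.147.194
  120.236.144.0/20 (120.236.144.0 - 120.236.159.255) does not contain 56.236.147.194
  56.236.16.0/20 (56.236.16.0 - 56.236.31.255) does not contain 56.236.147.194
  24.236.128.0/19 (24.236.128.0 - 24.236.159.255) does not contain 56.236.147.194
Longest matching prefix is /15 -> next hop R7.

R7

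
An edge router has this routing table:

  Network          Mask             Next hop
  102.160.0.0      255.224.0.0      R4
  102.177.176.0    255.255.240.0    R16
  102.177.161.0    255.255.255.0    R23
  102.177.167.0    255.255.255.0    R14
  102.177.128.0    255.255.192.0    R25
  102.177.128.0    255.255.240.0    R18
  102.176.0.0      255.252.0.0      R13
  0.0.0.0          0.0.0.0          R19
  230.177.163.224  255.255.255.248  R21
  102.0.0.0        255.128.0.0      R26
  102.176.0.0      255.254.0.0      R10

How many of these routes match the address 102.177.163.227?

Prefixes containing 102.177.163.227:
  0.0.0.0/0 (default, matches everything)
  102.160.0.0/11 (102.160.0.0 - 102.191.255.255)
  102.176.0.0/14 (102.176.0.0 - 102.179.255.255)
  102.176.0.0/15 (102.176.0.0 - 102.177.255.255)
  102.177.128.0/18 (102.177.128.0 - 102.177.191.255)
Total matching entries: 5.

5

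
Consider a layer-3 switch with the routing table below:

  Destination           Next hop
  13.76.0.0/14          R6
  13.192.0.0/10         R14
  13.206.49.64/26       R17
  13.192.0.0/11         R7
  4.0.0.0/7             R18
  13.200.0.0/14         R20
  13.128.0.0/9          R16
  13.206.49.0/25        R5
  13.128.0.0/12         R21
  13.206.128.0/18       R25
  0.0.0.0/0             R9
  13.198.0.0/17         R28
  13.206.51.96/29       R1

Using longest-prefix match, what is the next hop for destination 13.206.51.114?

Routes whose prefix contains 13.206.51.114:
  0.0.0.0/0 (default, matches everything) -> R9
  13.128.0.0/9 (13.128.0.0 - 13.255.255.255) -> R16
  13.192.0.0/10 (13.192.0.0 - 13.255.255.255) -> R14
  13.192.0.0/11 (13.192.0.0 - 13.223.255.255) -> R7
More-specific entries that do NOT match:
  13.206.51.96/29 (13.206.51.96 - 13.206.51.103) does not contain 13.206.51.114
  13.206.49.64/26 (13.206.49.64 - 13.206.49.127) does not contain 13.206.51.114
  13.206.49.0/25 (13.206.49.0 - 13.206.49.127) does not contain 13.206.51.114
  13.206.128.0/18 (13.206.128.0 - 13.206.191.255) does not contain 13.206.51.114
  13.198.0.0/17 (13.198.0.0 - 13.198.127.255) does not contain 13.206.51.114
  13.76.0.0/14 (13.76.0.0 - 13.79.255.255) does not contain 13.206.51.114
  13.200.0.0/14 (13.200.0.0 - 13.203.255.255) does not contain 13.206.51.114
  13.128.0.0/12 (13.128.0.0 - 13.143.255.255) does not contain 13.206.51.114
Longest matching prefix is /11 -> next hop R7.

R7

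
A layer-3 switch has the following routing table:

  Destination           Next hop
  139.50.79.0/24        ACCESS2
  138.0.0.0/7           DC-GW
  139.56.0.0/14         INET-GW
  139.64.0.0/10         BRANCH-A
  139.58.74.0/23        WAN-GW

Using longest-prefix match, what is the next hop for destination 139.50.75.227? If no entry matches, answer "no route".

Routes whose prefix contains 139.50.75.227:
  138.0.0.0/7 (138.0.0.0 - 139.255.255.255) -> DC-GW
More-specific entries that do NOT match:
  139.50.79.0/24 (139.50.79.0 - 139.50.79.255) does not contain 139.50.75.227
  139.58.74.0/23 (139.58.74.0 - 139.58.75.255) does not contain 139.50.75.227
  139.56.0.0/14 (139.56.0.0 - 139.59.255.255) does not contain 139.50.75.227
  139.64.0.0/10 (139.64.0.0 - 139.127.255.255) does not contain 139.50.75.227
Longest matching prefix is /7 -> next hop DC-GW.

DC-GW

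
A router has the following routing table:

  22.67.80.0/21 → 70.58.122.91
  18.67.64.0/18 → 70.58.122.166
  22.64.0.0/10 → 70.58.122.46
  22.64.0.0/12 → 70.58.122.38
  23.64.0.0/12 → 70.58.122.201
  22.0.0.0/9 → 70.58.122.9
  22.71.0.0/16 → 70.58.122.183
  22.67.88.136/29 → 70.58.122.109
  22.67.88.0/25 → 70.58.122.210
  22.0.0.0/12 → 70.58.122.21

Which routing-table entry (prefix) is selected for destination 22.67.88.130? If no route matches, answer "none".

Entries matching 22.67.88.130:
  22.0.0.0/9 (22.0.0.0 - 22.127.255.255)
  22.64.0.0/10 (22.64.0.0 - 22.127.255.255)
  22.64.0.0/12 (22.64.0.0 - 22.79.255.255)
Most specific is 22.64.0.0/12.

22.64.0.0/12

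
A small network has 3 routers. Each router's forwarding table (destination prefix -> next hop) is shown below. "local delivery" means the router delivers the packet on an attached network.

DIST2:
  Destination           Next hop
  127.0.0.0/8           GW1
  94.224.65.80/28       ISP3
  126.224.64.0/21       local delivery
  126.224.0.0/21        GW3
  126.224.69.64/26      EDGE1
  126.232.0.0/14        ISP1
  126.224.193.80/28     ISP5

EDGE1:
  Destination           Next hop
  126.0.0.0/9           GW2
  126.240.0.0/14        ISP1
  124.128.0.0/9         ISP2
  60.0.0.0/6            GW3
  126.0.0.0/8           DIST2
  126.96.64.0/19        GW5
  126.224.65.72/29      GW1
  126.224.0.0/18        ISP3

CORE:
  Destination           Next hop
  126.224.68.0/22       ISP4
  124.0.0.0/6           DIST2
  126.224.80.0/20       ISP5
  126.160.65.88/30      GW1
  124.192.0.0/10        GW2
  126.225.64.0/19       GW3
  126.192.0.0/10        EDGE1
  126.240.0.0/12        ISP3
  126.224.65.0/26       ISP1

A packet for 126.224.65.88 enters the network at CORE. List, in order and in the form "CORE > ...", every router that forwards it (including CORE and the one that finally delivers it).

CORE > EDGE1 > DIST2

At CORE: longest match for 126.224.65.88 is 126.192.0.0/10 -> EDGE1
At EDGE1: longest match for 126.224.65.88 is 126.0.0.0/8 -> DIST2
At DIST2: longest match for 126.224.65.88 is 126.224.64.0/21 -> local delivery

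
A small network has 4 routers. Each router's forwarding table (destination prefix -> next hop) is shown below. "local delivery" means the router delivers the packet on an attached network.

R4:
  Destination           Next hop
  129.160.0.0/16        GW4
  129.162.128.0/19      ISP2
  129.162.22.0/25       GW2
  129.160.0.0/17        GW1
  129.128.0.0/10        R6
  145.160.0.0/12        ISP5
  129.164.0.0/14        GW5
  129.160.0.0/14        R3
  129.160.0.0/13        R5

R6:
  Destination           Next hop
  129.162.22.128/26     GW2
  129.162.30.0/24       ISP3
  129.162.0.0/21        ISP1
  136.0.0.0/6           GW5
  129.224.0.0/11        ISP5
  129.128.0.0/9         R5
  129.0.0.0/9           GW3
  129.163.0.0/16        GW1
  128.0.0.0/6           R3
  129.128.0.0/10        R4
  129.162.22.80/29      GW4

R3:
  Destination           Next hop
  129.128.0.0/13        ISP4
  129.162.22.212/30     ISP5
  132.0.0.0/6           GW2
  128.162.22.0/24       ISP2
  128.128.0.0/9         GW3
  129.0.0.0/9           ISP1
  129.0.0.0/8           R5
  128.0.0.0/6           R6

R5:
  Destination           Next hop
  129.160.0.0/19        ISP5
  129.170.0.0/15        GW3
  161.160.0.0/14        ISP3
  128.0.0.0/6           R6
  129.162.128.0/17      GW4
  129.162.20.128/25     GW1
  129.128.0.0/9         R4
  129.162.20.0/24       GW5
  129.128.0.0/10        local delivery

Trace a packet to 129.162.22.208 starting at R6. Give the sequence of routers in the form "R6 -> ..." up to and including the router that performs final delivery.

At R6: longest match for 129.162.22.208 is 129.128.0.0/10 -> R4
At R4: longest match for 129.162.22.208 is 129.160.0.0/14 -> R3
At R3: longest match for 129.162.22.208 is 129.0.0.0/8 -> R5
At R5: longest match for 129.162.22.208 is 129.128.0.0/10 -> local delivery

R6 -> R4 -> R3 -> R5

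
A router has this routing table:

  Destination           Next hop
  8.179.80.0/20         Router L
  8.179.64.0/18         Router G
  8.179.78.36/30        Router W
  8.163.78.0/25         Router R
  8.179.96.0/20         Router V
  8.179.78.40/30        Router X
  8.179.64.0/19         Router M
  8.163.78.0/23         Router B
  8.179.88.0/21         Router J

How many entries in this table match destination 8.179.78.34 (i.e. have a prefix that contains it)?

Prefixes containing 8.179.78.34:
  8.179.64.0/18 (8.179.64.0 - 8.179.127.255)
  8.179.64.0/19 (8.179.64.0 - 8.179.95.255)
Total matching entries: 2.

2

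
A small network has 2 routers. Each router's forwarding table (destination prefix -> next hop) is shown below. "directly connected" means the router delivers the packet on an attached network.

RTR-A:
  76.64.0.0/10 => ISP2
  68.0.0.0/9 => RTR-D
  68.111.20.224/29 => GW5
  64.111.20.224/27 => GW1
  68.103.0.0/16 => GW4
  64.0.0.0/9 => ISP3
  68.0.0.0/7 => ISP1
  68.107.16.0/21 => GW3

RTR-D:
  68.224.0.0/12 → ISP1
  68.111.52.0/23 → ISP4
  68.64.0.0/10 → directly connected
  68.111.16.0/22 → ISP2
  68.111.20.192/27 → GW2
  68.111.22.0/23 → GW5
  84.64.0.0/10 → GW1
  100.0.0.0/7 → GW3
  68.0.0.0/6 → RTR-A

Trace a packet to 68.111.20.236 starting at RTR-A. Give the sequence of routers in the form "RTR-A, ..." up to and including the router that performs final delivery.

RTR-A, RTR-D

At RTR-A: longest match for 68.111.20.236 is 68.0.0.0/9 -> RTR-D
At RTR-D: longest match for 68.111.20.236 is 68.64.0.0/10 -> directly connected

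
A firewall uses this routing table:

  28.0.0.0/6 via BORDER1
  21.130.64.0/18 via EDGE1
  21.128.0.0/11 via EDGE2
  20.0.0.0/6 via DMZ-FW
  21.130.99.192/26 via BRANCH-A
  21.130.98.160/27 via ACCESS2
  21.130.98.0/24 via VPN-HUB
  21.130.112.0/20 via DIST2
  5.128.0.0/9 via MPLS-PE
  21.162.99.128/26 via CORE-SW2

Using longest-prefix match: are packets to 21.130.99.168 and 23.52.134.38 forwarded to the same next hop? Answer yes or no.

21.130.99.168: longest match 21.130.64.0/18 -> EDGE1
23.52.134.38: longest match 20.0.0.0/6 -> DMZ-FW

no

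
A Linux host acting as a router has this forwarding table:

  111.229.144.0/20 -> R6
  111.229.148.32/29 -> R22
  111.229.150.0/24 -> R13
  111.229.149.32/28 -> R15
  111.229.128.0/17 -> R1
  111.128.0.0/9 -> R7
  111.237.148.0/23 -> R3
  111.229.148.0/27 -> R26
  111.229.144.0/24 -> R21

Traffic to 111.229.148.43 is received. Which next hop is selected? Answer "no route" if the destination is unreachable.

Routes whose prefix contains 111.229.148.43:
  111.128.0.0/9 (111.128.0.0 - 111.255.255.255) -> R7
  111.229.128.0/17 (111.229.128.0 - 111.229.255.255) -> R1
  111.229.144.0/20 (111.229.144.0 - 111.229.159.255) -> R6
More-specific entries that do NOT match:
  111.229.148.32/29 (111.229.148.32 - 111.229.148.39) does not contain 111.229.148.43
  111.229.149.32/28 (111.229.149.32 - 111.229.149.47) does not contain 111.229.148.43
  111.229.148.0/27 (111.229.148.0 - 111.229.148.31) does not contain 111.229.148.43
  111.229.150.0/24 (111.229.150.0 - 111.229.150.255) does not contain 111.229.148.43
  111.229.144.0/24 (111.229.144.0 - 111.229.144.255) does not contain 111.229.148.43
  111.237.148.0/23 (111.237.148.0 - 111.237.149.255) does not contain 111.229.148.43
Longest matching prefix is /20 -> next hop R6.

R6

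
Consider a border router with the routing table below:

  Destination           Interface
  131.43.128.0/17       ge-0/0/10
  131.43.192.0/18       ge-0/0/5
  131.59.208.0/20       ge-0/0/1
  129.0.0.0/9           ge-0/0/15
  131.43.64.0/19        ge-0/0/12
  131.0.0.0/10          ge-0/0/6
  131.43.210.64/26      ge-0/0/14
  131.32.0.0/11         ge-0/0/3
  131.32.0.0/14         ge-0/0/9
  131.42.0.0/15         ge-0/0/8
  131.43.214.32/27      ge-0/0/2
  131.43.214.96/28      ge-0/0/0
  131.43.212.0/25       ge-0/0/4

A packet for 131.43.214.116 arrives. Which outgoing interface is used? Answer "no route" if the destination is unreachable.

ge-0/0/5

Routes whose prefix contains 131.43.214.116:
  131.0.0.0/10 (131.0.0.0 - 131.63.255.255) -> ge-0/0/6
  131.32.0.0/11 (131.32.0.0 - 131.63.255.255) -> ge-0/0/3
  131.42.0.0/15 (131.42.0.0 - 131.43.255.255) -> ge-0/0/8
  131.43.128.0/17 (131.43.128.0 - 131.43.255.255) -> ge-0/0/10
  131.43.192.0/18 (131.43.192.0 - 131.43.255.255) -> ge-0/0/5
More-specific entries that do NOT match:
  131.43.214.96/28 (131.43.214.96 - 131.43.214.111) does not contain 131.43.214.116
  131.43.214.32/27 (131.43.214.32 - 131.43.214.63) does not contain 131.43.214.116
  131.43.210.64/26 (131.43.210.64 - 131.43.210.127) does not contain 131.43.214.116
  131.43.212.0/25 (131.43.212.0 - 131.43.212.127) does not contain 131.43.214.116
  131.59.208.0/20 (131.59.208.0 - 131.59.223.255) does not contain 131.43.214.116
  131.43.64.0/19 (131.43.64.0 - 131.43.95.255) does not contain 131.43.214.116
Longest matching prefix is /18 -> interface ge-0/0/5.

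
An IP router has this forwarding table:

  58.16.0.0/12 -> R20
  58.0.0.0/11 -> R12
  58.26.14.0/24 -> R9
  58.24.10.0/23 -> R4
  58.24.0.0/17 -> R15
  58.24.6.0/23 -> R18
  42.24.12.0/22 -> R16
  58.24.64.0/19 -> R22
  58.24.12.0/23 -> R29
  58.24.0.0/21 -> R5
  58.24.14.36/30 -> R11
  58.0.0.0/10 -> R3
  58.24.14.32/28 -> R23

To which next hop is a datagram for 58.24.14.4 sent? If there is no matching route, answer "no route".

R15

Routes whose prefix contains 58.24.14.4:
  58.0.0.0/10 (58.0.0.0 - 58.63.255.255) -> R3
  58.0.0.0/11 (58.0.0.0 - 58.31.255.255) -> R12
  58.16.0.0/12 (58.16.0.0 - 58.31.255.255) -> R20
  58.24.0.0/17 (58.24.0.0 - 58.24.127.255) -> R15
More-specific entries that do NOT match:
  58.24.14.36/30 (58.24.14.36 - 58.24.14.39) does not contain 58.24.14.4
  58.24.14.32/28 (58.24.14.32 - 58.24.14.47) does not contain 58.24.14.4
  58.26.14.0/24 (58.26.14.0 - 58.26.14.255) does not contain 58.24.14.4
  58.24.10.0/23 (58.24.10.0 - 58.24.11.255) does not contain 58.24.14.4
  58.24.6.0/23 (58.24.6.0 - 58.24.7.255) does not contain 58.24.14.4
  58.24.12.0/23 (58.24.12.0 - 58.24.13.255) does not contain 58.24.14.4
  42.24.12.0/22 (42.24.12.0 - 42.24.15.255) does not contain 58.24.14.4
  58.24.0.0/21 (58.24.0.0 - 58.24.7.255) does not contain 58.24.14.4
  58.24.64.0/19 (58.24.64.0 - 58.24.95.255) does not contain 58.24.14.4
Longest matching prefix is /17 -> next hop R15.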